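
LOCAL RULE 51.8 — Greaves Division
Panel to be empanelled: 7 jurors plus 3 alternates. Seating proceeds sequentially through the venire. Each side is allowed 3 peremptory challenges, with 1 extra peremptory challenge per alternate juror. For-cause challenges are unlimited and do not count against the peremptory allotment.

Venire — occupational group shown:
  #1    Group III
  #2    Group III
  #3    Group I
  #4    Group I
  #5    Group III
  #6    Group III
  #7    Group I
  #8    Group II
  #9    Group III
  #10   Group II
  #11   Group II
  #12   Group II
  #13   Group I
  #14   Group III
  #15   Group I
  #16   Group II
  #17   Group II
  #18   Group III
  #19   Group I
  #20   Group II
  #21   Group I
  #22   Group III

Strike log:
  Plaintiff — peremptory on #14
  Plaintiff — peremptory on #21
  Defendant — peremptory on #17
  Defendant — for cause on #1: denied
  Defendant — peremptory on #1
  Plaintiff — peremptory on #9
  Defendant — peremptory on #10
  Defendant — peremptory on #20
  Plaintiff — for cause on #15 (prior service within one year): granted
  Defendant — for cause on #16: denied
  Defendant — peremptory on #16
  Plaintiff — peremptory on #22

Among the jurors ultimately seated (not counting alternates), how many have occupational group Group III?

Removed: #1, #9, #10, #14, #15, #16, #17, #20, #21, #22.
Seated jurors 1–7: #2, #3, #4, #5, #6, #7, #8 (alternates #11, #12, #13 not counted).
Of those, in Group III: #2, #5, #6 → 3.

3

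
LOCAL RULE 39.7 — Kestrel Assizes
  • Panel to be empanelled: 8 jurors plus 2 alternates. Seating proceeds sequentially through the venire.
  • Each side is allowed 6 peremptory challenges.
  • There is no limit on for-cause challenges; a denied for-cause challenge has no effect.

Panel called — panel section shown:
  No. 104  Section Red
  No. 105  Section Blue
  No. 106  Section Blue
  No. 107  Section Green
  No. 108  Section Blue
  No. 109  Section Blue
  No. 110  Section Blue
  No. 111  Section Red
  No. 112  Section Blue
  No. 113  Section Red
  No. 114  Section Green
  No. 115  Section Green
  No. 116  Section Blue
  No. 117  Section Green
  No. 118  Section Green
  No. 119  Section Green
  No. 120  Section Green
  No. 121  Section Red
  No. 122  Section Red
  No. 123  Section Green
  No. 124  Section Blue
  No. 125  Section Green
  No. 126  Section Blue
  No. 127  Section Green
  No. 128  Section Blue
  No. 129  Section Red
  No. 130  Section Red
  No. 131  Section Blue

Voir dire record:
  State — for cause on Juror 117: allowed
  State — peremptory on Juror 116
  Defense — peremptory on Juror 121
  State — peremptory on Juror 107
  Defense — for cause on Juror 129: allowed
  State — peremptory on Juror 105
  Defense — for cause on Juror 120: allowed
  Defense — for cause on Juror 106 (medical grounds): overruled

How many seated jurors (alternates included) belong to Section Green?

2

Removed: #105, #107, #116, #117, #120, #121, #129.
Seated (10 incl. alternates): #104, #106, #108, #109, #110, #111, #112, #113, #114, #115.
Of those, in Section Green: #114, #115 → 2.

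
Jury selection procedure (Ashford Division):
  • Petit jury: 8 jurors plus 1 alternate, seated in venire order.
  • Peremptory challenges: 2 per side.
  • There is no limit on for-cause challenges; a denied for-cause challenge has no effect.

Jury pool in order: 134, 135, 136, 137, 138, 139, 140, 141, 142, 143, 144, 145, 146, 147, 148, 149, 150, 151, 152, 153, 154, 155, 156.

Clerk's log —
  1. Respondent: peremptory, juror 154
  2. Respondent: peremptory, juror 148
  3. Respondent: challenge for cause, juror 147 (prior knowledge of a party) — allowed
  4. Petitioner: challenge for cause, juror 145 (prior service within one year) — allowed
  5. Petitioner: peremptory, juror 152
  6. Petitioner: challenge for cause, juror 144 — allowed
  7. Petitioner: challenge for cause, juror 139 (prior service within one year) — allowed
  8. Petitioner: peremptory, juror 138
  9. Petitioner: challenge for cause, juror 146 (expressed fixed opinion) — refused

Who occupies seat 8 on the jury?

Removed: #138, #139, #144, #145, #147, #148, #152, #154. (#146 stays — for-cause denied.)
Seating in order: seats 1–8 → #134, #135, #136, #137, #140, #141, #142, #143; alternates → #146.
So seat 8 is #143.

143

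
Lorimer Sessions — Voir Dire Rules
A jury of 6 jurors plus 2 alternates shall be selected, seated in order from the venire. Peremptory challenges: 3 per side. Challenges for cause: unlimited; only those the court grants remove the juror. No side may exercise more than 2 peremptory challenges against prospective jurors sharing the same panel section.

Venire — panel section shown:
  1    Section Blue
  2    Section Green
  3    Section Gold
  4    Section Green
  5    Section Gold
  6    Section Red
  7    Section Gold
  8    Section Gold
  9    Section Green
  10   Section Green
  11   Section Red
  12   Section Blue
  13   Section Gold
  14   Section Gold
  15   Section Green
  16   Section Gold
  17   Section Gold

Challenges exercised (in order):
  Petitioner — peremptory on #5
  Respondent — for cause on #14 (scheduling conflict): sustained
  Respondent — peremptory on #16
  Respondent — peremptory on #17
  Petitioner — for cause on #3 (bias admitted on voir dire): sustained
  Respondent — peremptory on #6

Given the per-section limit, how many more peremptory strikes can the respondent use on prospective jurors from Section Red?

0

Respondent peremptories so far: #16, #17, #6 — 3 of 3 used, 0 left overall.
Against Section Red: #6 — 1 used; per-section cap 2 leaves 1.
Binding limit: min(0, 1) = 0.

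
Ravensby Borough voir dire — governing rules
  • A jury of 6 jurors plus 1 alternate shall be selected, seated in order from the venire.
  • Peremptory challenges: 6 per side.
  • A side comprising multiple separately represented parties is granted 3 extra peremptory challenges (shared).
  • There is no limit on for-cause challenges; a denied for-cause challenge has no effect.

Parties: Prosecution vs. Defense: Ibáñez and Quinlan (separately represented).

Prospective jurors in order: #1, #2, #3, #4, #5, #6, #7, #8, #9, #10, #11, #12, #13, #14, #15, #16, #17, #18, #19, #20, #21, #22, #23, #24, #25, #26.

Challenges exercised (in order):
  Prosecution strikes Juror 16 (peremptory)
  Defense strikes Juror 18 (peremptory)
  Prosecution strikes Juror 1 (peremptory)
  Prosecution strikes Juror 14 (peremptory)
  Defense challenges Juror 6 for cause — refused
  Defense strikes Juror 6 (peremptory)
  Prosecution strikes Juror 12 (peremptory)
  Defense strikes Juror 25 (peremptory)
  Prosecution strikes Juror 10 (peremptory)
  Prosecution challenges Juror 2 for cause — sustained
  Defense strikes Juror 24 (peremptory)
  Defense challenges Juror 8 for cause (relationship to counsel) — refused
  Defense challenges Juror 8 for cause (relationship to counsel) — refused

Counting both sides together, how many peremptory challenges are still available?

Prosecution allotment: 6. Defense allotment: 6 base + 3 multi-party = 9.
Prosecution peremptories used: #16, #1, #14, #12, #10 — 5 (the for-cause on #2 doesn't count).
Defense peremptories used: #18, #6, #25, #24 — 4 (for-cause on #6, #8, #8 don't count).
Remaining: (6 − 5) + (9 − 4) = 6.

6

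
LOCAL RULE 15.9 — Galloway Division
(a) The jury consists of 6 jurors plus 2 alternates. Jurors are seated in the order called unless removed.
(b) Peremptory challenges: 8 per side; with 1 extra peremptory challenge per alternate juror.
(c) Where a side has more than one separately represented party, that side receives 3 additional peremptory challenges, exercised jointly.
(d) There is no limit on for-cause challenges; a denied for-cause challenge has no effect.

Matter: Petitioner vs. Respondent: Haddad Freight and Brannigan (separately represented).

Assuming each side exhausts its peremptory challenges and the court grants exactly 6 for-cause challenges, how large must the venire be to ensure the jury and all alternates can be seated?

Seats to fill: 6 + 2 alternates = 8.
Peremptories — Petitioner: 8 + 1×2 = 10; Respondent: 8 + 1×2 + 3 = 13; total 23.
For-cause removals: 6.
Minimum venire: 8 + 23 + 6 = 37.

37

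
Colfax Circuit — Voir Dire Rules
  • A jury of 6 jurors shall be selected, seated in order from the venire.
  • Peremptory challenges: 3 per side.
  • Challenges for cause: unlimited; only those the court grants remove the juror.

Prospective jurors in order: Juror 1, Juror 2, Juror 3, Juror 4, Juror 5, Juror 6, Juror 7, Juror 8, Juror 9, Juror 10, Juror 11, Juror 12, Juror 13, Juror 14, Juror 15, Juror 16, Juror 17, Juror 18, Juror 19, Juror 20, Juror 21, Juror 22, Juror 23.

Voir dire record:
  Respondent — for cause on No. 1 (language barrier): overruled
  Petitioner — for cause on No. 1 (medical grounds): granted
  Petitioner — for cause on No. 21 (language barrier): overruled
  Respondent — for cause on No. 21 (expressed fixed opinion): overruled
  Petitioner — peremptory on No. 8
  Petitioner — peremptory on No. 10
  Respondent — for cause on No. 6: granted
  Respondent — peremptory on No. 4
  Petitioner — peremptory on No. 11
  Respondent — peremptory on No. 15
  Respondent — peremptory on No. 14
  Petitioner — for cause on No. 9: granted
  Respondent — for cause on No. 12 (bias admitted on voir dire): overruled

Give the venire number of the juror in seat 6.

Removed: #1, #4, #6, #8, #9, #10, #11, #14, #15. (#12, #21 stay — for-cause denied.)
Seating in order: seats 1–6 → #2, #3, #5, #7, #12, #13.
So seat 6 is #13.

13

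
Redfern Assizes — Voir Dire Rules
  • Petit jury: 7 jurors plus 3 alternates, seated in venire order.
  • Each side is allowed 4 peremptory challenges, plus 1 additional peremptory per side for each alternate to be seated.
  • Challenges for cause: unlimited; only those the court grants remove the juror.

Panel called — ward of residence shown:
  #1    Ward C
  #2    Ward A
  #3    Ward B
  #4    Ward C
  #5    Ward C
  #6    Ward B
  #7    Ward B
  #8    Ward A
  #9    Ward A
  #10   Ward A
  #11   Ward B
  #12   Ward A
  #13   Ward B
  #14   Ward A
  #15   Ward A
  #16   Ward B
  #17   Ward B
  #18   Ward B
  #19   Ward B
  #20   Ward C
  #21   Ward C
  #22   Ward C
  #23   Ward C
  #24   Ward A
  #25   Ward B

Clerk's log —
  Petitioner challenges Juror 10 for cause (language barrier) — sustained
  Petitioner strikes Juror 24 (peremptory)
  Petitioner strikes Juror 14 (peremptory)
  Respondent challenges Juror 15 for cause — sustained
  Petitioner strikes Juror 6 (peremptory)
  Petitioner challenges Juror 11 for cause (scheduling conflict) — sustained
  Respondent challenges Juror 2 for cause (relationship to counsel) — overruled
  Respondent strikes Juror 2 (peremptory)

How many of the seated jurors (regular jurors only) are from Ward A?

Removed: #2, #6, #10, #11, #14, #15, #24.
Seated jurors 1–7: #1, #3, #4, #5, #7, #8, #9 (alternates #12, #13, #16 not counted).
Of those, in Ward A: #8, #9 → 2.

2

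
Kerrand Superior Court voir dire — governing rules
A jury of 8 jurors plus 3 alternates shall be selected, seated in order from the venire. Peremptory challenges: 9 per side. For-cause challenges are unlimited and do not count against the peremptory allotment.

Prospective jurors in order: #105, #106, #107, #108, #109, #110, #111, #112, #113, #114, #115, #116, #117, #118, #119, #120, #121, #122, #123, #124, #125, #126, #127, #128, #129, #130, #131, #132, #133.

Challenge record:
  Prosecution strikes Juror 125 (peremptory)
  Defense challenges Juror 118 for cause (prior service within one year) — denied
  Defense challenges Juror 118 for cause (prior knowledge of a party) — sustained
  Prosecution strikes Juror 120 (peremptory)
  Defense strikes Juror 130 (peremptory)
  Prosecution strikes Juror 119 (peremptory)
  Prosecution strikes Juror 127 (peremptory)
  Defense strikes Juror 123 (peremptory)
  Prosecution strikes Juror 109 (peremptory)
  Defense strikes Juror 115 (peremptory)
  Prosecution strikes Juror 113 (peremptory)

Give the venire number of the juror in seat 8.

114

Removed: #109, #113, #115, #118, #119, #120, #123, #125, #127, #130.
Seating in order: seats 1–8 → #105, #106, #107, #108, #110, #111, #112, #114; alternates → #116, #117, #121.
So seat 8 is #114.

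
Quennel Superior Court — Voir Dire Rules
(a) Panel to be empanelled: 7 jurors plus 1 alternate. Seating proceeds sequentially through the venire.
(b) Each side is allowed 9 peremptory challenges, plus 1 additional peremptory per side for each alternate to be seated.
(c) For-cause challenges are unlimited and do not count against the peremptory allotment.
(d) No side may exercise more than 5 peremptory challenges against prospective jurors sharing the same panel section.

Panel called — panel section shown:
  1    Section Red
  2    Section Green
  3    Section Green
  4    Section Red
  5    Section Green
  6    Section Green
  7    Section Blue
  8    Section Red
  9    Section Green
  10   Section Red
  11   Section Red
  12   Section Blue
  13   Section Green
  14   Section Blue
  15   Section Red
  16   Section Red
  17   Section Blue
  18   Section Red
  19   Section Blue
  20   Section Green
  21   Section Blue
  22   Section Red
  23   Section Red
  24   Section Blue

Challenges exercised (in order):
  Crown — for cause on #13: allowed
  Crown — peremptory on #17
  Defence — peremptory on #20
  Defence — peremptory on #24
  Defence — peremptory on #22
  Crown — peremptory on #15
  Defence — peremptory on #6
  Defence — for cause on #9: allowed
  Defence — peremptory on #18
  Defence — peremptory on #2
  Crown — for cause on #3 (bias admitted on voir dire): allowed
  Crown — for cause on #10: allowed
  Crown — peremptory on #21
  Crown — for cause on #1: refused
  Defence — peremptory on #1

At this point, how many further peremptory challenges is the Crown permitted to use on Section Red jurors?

Crown peremptories so far: #17, #15, #21 — 3 of 10 used, 7 left overall.
Against Section Red: #15 — 1 used; per-section cap 5 leaves 4.
Binding limit: min(7, 4) = 4.

4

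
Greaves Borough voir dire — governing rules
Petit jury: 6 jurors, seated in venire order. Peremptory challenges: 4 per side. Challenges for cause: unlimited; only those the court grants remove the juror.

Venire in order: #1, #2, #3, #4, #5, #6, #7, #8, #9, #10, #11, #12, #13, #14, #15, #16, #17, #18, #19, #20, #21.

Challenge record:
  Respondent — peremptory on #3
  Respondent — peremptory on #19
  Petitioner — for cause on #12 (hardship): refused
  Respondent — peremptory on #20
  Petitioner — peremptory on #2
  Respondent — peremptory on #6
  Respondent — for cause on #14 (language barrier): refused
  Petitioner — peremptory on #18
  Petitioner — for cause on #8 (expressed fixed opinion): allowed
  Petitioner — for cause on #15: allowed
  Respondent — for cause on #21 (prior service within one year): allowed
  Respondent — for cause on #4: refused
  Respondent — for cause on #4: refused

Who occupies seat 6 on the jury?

10

Removed: #2, #3, #6, #8, #15, #18, #19, #20, #21. (#4, #12, #14 stay — for-cause denied.)
Seating in order: seats 1–6 → #1, #4, #5, #7, #9, #10.
So seat 6 is #10.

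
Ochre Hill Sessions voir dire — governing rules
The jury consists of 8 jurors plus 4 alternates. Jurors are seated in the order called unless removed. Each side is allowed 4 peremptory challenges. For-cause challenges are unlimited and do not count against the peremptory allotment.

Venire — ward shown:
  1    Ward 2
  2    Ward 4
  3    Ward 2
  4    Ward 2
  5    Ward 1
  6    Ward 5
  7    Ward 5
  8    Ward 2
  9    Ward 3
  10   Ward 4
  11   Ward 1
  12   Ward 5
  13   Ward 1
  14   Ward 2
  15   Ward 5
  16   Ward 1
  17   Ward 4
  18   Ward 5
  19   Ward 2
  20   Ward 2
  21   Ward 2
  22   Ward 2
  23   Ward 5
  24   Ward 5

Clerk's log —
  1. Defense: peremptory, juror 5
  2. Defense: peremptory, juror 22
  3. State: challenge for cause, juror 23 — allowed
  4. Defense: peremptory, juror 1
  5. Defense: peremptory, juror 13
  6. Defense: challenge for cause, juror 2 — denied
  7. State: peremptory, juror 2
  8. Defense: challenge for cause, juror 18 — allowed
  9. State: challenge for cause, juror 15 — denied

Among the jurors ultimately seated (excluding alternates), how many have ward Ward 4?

Removed: #1, #2, #5, #13, #18, #22, #23.
Seated jurors 1–8: #3, #4, #6, #7, #8, #9, #10, #11 (alternates #12, #14, #15, #16 not counted).
Of those, in Ward 4: #10 → 1.

1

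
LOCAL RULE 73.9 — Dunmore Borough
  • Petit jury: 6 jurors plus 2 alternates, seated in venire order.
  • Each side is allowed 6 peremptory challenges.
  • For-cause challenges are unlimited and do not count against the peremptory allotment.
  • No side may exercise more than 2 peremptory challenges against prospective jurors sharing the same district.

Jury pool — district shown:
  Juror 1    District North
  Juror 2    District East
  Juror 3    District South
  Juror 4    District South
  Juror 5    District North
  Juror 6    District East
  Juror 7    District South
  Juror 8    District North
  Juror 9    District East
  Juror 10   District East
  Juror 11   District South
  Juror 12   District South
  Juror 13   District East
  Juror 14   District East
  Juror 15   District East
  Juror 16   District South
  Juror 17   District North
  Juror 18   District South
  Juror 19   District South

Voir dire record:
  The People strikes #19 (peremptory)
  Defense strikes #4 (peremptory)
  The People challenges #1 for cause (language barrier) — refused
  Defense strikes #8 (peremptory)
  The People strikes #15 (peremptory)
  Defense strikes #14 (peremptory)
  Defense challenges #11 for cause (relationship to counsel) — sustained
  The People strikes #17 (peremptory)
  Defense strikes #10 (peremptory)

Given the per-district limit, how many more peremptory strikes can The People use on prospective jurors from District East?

The People peremptories so far: #19, #15, #17 — 3 of 6 used, 3 left overall.
Against District East: #15 — 1 used; per-district cap 2 leaves 1.
Binding limit: min(3, 1) = 1.

1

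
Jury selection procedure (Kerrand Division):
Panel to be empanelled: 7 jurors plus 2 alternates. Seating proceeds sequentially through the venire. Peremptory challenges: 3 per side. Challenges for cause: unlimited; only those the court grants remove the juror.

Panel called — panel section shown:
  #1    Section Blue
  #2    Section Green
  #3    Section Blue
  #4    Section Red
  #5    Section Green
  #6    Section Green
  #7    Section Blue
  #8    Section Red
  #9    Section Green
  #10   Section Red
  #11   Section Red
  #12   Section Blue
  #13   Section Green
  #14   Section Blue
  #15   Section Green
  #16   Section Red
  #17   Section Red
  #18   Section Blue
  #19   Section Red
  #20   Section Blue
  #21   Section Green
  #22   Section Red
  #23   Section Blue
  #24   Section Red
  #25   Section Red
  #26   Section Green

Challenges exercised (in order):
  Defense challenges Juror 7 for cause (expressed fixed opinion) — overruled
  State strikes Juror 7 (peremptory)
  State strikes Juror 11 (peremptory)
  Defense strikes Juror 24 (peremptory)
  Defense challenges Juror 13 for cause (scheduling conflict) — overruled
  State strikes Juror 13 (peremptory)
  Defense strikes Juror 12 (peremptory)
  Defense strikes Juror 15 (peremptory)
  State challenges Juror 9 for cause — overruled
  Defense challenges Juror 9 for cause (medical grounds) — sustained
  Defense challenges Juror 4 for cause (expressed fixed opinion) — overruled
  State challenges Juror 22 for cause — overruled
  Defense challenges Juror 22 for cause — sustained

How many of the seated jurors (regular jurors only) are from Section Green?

3

Removed: #7, #9, #11, #12, #13, #15, #22, #24.
Seated jurors 1–7: #1, #2, #3, #4, #5, #6, #8 (alternates #10, #14 not counted).
Of those, in Section Green: #2, #5, #6 → 3.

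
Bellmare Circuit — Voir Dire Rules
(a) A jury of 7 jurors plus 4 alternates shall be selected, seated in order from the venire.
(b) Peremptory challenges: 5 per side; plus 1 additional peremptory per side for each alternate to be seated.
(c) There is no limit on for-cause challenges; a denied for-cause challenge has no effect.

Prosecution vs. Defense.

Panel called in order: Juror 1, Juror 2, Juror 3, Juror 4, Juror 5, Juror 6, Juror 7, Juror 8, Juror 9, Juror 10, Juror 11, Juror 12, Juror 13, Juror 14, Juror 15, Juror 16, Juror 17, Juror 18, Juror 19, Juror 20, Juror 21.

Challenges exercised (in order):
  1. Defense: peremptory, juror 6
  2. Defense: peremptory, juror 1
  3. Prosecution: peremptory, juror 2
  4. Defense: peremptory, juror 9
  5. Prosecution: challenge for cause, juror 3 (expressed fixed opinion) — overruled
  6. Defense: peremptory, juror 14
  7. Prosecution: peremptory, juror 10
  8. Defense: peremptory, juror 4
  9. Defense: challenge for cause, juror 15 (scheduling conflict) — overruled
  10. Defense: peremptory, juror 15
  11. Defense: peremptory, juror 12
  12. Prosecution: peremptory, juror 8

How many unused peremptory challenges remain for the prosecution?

Prosecution allotment: 5 base + 1 × 4 alternates = 9.
Prosecution peremptories used: #2, #10, #8 — 3 (the for-cause on #3 doesn't count).
Remaining: 9 − 3 = 6.

6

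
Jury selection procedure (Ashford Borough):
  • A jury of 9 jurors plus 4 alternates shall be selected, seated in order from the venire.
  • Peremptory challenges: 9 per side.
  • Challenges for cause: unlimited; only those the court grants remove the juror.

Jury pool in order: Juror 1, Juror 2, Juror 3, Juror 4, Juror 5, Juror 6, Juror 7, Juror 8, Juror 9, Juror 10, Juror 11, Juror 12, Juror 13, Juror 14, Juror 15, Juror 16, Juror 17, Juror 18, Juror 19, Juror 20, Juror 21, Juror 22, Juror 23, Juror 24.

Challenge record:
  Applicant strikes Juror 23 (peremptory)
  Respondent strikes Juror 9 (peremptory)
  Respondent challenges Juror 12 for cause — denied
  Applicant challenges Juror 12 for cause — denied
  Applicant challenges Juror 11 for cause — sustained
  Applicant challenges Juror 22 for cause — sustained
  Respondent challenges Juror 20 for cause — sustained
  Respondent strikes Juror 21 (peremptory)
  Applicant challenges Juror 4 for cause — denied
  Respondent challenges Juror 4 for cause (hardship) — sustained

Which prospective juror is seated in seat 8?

10

Removed: #4, #9, #11, #20, #21, #22, #23. (#12 stays — for-cause denied.)
Seating in order: seats 1–9 → #1, #2, #3, #5, #6, #7, #8, #10, #12; alternates → #13, #14, #15, #16.
So seat 8 is #10.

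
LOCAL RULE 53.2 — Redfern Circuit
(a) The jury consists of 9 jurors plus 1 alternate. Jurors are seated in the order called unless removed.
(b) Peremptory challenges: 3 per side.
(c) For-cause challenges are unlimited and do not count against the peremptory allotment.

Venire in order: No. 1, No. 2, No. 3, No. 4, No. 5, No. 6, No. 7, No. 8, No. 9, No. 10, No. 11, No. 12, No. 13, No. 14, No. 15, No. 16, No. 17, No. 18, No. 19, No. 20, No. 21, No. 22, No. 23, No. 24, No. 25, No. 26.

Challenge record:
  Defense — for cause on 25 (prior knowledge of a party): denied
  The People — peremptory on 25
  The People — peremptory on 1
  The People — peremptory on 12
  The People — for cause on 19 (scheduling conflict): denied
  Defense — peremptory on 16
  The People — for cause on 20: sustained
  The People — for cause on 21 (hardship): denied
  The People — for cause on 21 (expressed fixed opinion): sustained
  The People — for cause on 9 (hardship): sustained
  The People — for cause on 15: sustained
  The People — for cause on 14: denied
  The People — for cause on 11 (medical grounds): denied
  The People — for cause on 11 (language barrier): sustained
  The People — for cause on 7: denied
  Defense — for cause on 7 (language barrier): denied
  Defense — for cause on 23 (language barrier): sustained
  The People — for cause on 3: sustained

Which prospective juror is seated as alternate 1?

Removed: #1, #3, #9, #11, #12, #15, #16, #20, #21, #23, #25. (#7, #14, #19 stay — for-cause denied.)
Filling seats in venire order through position 10: #2, #4, #5, #6, #7, #8, #10, #13, #14, #17.
So alternate 1 is #17.

17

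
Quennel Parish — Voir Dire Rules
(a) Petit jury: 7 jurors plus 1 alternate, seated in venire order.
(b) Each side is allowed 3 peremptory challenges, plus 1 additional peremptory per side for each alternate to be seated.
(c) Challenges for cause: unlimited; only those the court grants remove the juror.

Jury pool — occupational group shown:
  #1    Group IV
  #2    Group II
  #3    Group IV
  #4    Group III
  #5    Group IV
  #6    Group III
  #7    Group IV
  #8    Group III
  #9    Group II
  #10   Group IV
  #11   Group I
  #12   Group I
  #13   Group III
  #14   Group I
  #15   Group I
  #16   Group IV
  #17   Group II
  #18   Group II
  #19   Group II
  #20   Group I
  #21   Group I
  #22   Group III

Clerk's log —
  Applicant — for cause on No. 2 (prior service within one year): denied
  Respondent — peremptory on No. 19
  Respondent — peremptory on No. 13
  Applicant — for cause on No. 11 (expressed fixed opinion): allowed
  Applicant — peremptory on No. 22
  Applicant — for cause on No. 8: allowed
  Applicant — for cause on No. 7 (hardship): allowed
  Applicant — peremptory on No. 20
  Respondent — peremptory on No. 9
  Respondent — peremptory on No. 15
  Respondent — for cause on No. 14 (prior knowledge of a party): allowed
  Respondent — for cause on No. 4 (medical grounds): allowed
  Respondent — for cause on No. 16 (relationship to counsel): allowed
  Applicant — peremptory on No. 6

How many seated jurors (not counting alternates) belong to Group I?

1

Removed: #4, #6, #7, #8, #9, #11, #13, #14, #15, #16, #19, #20, #22.
Seated jurors 1–7: #1, #2, #3, #5, #10, #12, #17 (alternates #18 not counted).
Of those, in Group I: #12 → 1.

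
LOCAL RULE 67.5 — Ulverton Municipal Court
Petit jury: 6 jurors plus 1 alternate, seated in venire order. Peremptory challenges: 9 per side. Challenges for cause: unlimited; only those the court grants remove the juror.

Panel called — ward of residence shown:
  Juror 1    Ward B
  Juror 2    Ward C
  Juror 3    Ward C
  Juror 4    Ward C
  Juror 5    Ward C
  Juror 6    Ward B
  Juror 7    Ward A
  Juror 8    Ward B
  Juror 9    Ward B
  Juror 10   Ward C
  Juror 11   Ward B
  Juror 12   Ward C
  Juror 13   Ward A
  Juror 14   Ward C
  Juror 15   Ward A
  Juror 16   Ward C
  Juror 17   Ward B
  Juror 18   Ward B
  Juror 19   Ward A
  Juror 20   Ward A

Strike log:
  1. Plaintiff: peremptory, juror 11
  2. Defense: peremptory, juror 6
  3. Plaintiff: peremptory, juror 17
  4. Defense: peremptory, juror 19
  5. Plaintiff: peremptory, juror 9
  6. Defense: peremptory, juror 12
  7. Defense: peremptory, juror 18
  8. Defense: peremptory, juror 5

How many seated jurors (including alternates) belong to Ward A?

Removed: #5, #6, #9, #11, #12, #17, #18, #19.
Seated (7 incl. alternates): #1, #2, #3, #4, #7, #8, #10.
Of those, in Ward A: #7 → 1.

1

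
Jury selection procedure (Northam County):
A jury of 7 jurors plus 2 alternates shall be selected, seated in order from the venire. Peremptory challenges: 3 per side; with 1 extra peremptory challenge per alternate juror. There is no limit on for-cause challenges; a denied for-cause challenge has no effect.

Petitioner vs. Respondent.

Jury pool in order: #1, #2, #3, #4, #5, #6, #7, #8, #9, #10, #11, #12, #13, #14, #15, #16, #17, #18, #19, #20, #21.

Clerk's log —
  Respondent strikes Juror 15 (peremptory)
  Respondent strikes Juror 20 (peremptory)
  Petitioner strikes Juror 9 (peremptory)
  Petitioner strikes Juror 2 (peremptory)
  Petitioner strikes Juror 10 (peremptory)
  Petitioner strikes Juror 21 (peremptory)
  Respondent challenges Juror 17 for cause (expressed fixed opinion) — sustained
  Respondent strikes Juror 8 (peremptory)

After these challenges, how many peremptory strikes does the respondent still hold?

Respondent allotment: 3 base + 1 × 2 alternates = 5.
Respondent peremptories used: #15, #20, #8 — 3 (the for-cause on #17 doesn't count).
Remaining: 5 − 3 = 2.

2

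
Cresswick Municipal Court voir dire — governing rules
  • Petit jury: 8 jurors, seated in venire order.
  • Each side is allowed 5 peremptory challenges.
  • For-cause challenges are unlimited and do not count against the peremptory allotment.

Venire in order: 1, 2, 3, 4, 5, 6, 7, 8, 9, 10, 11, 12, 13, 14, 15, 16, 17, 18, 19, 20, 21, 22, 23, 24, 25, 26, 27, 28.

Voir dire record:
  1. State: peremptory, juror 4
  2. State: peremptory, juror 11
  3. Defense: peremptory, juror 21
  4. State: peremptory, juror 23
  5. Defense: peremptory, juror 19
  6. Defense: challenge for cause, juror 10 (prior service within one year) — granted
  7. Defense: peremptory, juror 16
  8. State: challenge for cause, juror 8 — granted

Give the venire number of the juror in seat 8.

Removed: #4, #8, #10, #11, #16, #19, #21, #23.
Seating in order: seats 1–8 → #1, #2, #3, #5, #6, #7, #9, #12.
So seat 8 is #12.

12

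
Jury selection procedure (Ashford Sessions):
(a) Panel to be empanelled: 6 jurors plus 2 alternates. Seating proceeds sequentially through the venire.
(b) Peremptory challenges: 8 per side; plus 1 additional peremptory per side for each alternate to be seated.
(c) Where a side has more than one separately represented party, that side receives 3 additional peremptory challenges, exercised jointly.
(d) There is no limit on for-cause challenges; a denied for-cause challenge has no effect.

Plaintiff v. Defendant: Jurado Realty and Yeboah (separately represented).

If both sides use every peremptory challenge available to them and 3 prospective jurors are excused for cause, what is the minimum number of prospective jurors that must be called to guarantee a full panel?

Seats to fill: 6 + 2 alternates = 8.
Peremptories — Plaintiff: 8 + 1×2 = 10; Defendant: 8 + 1×2 + 3 = 13; total 23.
For-cause removals: 3.
Minimum venire: 8 + 23 + 3 = 34.

34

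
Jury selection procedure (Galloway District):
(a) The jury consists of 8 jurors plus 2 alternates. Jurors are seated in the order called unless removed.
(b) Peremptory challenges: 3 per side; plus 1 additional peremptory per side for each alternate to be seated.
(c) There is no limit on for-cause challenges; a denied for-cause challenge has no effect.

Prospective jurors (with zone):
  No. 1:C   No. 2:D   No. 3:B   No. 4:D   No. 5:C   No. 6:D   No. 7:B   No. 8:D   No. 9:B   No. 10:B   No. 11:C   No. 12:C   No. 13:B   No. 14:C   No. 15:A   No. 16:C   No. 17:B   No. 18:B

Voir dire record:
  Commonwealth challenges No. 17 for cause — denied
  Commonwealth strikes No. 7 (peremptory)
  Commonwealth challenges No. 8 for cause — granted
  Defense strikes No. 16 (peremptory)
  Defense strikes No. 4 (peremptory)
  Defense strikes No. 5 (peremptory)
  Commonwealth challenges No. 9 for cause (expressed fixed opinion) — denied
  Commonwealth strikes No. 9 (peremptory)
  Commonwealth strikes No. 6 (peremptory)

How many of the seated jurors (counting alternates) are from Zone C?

4

Removed: #4, #5, #6, #7, #8, #9, #16.
Seated (10 incl. alternates): #1, #2, #3, #10, #11, #12, #13, #14, #15, #17.
Of those, in Zone C: #1, #11, #12, #14 → 4.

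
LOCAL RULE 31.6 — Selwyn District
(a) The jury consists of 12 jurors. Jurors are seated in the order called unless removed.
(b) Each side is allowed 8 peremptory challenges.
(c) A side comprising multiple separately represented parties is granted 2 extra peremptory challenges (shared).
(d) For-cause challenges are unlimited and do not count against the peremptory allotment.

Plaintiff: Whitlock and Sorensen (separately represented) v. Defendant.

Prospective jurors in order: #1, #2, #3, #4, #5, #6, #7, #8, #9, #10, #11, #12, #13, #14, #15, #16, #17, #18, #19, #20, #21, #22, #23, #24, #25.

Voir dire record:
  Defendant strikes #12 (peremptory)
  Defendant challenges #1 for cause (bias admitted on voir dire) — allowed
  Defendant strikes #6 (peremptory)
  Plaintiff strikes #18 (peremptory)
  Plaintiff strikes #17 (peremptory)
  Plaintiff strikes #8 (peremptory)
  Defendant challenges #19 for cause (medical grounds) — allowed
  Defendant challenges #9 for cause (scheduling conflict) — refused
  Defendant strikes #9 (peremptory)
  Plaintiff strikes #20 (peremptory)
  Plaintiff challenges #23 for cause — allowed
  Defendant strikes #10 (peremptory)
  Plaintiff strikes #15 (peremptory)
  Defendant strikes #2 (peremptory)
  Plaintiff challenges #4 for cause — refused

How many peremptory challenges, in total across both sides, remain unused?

8

Plaintiff allotment: 8 base + 2 multi-party = 10. Defendant allotment: 8.
Plaintiff peremptories used: #18, #17, #8, #20, #15 — 5 (for-cause on #23, #4 don't count).
Defendant peremptories used: #12, #6, #9, #10, #2 — 5 (for-cause on #1, #19, #9 don't count).
Remaining: (10 − 5) + (8 − 5) = 8.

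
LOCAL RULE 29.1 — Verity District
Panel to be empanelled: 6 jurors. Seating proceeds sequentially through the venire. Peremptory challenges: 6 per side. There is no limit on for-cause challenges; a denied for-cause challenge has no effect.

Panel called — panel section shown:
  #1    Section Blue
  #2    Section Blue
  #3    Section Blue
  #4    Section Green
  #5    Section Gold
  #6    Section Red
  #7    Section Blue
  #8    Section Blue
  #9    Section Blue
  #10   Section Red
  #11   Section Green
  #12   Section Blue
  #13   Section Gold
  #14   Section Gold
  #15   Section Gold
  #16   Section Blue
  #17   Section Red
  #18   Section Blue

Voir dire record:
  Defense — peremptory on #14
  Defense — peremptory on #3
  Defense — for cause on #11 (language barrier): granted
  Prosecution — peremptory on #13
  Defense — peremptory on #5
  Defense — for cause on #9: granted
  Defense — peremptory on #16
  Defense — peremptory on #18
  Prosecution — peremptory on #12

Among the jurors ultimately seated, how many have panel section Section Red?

1

Removed: #3, #5, #9, #11, #12, #13, #14, #16, #18.
Seated jurors 1–6: #1, #2, #4, #6, #7, #8.
Of those, in Section Red: #6 → 1.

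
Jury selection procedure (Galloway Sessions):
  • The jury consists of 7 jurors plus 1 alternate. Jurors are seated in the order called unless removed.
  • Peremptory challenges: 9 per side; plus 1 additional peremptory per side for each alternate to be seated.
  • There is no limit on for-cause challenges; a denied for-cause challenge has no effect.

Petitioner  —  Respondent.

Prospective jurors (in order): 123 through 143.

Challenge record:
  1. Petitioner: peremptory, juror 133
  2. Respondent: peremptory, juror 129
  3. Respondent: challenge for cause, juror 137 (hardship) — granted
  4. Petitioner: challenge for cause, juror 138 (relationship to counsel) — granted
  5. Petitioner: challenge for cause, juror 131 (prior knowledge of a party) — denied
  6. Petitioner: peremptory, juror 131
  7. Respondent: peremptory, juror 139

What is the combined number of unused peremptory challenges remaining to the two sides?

16

Petitioner allotment: 9 base + 1 × 1 alternate = 10. Respondent allotment: 9 base + 1 × 1 alternate = 10.
Petitioner peremptories used: #133, #131 — 2 (for-cause on #138, #131 don't count).
Respondent peremptories used: #129, #139 — 2 (the for-cause on #137 doesn't count).
Remaining: (10 − 2) + (10 − 2) = 16.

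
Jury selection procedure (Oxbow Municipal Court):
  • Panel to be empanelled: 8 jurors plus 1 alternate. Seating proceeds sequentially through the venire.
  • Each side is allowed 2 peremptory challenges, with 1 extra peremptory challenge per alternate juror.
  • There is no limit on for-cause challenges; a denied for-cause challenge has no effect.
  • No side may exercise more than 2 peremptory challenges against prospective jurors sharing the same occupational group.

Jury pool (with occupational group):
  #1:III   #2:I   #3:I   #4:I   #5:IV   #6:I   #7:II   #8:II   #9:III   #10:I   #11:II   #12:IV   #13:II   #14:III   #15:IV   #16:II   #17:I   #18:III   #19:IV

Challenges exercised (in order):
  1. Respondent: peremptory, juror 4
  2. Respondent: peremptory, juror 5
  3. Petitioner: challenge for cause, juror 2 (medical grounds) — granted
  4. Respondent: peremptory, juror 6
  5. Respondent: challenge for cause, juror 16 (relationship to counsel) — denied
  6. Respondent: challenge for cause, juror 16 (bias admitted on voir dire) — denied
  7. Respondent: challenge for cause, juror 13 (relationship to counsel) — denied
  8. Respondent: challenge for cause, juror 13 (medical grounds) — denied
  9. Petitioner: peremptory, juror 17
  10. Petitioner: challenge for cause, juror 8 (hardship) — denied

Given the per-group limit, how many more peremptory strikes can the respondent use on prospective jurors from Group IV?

0

Respondent peremptories so far: #4, #5, #6 — 3 of 3 used, 0 left overall.
Against Group IV: #5 — 1 used; per-group cap 2 leaves 1.
Binding limit: min(0, 1) = 0.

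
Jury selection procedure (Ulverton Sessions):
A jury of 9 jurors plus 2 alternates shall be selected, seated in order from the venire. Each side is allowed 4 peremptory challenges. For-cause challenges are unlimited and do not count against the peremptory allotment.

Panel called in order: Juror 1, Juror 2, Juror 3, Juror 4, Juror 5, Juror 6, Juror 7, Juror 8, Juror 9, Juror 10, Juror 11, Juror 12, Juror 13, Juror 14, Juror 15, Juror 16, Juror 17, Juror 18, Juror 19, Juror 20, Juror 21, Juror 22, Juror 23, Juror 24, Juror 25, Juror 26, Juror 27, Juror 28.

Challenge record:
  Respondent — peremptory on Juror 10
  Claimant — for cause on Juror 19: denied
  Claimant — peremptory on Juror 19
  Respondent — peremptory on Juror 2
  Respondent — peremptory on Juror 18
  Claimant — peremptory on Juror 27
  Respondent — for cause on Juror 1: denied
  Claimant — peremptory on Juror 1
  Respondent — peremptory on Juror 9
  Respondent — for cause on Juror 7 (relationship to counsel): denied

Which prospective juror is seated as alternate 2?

15

Removed: #1, #2, #9, #10, #18, #19, #27. (#7 stays — for-cause denied.)
Filling seats in venire order through position 11: #3, #4, #5, #6, #7, #8, #11, #12, #13, #14, #15.
So alternate 2 is #15.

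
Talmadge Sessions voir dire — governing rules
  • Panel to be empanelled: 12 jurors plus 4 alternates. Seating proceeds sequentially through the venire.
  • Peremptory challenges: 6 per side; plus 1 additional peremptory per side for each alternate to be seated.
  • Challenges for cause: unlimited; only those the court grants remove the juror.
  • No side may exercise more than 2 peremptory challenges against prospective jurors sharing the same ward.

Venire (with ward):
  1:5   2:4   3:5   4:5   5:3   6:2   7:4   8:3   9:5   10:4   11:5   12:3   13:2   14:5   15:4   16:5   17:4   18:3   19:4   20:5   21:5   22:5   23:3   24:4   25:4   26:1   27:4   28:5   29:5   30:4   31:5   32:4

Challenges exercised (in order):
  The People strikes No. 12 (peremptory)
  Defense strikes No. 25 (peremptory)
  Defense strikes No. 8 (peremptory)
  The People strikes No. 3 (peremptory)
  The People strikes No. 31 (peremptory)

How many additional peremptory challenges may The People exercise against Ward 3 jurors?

1

The People peremptories so far: #12, #3, #31 — 3 of 10 used, 7 left overall.
Against Ward 3: #12 — 1 used; per-ward cap 2 leaves 1.
Binding limit: min(7, 1) = 1.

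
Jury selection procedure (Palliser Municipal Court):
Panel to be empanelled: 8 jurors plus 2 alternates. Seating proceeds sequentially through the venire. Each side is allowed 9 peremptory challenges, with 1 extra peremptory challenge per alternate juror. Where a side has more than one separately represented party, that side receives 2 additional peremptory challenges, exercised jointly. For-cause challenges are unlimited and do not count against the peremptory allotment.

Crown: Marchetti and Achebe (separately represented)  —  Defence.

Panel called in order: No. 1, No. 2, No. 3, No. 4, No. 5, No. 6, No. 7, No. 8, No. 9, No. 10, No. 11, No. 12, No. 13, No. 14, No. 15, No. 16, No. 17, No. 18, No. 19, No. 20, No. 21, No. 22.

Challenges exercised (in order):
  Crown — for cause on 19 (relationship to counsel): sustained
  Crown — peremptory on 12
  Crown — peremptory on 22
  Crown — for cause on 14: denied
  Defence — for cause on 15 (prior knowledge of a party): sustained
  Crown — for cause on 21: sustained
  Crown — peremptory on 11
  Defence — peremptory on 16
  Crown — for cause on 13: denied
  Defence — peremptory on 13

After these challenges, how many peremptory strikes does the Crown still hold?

Crown allotment: 9 base + 1 × 2 alternates + 2 multi-party = 13.
Crown peremptories used: #12, #22, #11 — 3 (for-cause on #19, #14, #21, #13 don't count).
Remaining: 13 − 3 = 10.

10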